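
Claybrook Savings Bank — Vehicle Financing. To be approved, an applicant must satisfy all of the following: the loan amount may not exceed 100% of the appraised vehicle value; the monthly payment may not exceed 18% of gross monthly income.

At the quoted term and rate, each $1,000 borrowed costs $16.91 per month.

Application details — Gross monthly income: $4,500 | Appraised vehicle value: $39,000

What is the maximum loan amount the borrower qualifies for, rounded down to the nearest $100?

Payment cap: 18% × $4,500 = $810/month.
At $16.91 per $1,000, that supports 810/16.91 × 1,000 ≈ $47,900 → $47,900.
LTV cap: 100% × $39,000 = $39,000 → $39,000.
Binding constraint: loan-to-value.

$39,000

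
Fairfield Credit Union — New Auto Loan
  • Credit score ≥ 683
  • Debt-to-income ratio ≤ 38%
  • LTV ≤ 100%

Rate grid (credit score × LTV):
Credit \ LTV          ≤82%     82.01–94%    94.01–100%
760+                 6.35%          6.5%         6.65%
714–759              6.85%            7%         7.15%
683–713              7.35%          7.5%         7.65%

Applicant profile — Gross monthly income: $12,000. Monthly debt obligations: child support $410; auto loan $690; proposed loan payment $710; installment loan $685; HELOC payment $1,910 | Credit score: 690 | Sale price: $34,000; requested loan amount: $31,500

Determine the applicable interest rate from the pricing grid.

7.5%

Credit score 690 ≥ 683; Total monthly debts = (410 + 690 + 710 + 685 + 1,910) = 4,405. DTI: 4,405 ÷ 12,000 = 36.7%, within the 38% cap
LTV = 31,500/34,000 = 92.6% ≤ 100%
Row: 690 falls in 683–713. Column: 92.6% falls in 82.01–94%. Rate = 7.5%.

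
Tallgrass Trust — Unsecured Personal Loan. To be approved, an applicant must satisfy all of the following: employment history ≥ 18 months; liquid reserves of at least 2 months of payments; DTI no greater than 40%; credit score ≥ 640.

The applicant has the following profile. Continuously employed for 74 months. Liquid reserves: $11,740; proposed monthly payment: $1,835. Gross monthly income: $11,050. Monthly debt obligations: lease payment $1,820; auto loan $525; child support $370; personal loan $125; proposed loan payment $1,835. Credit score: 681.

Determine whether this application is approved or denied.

Employment 74 ≥ 18 months
Reserves = 11,740/1,835 = 6.4 months ≥ 2
Total monthly debts = (1,820 + 525 + 370 + 125 + 1,835) = 4,675. DTI = 4,675/11,050 = 42.3% > 40%
Credit score 681 ≥ 640 (meets)
Fails on DTI.

Denied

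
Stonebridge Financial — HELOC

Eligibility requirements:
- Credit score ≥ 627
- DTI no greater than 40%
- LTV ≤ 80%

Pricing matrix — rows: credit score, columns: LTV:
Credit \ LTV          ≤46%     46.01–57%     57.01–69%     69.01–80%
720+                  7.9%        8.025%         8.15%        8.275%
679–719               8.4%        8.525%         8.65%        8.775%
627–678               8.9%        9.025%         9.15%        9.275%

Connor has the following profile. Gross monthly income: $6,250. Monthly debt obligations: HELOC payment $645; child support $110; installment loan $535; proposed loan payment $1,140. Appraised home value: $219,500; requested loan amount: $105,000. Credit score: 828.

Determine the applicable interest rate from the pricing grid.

8.025%

Credit score 828 ≥ 627; Total monthly debts = (645 + 110 + 535 + 1,140) = 2,430. Debt-to-income = 2,430/6,250 = 38.9% — meets 40% limit
Loan-to-value = 105,000/219,500 = 47.8% — pass (80% max)
Score 828 is in the 720+ band; LTV 47.8% is in the 46.01–57% band → 8.025%.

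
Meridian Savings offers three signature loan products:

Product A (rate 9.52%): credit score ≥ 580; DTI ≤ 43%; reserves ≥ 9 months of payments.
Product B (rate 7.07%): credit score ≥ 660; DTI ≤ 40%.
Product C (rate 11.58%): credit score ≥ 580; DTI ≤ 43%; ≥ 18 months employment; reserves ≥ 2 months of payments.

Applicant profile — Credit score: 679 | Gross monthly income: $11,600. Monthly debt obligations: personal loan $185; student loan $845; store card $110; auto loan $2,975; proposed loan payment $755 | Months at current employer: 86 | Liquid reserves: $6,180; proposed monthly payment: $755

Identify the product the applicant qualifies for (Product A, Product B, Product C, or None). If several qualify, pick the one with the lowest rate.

Product C

Total debts = (185 + 845 + 110 + 2,975 + 755) = 4,870; DTI = 4,870/11,600 = 42%.
Reserves = 6,180/755 = 8.2 months.
Product A: score 679 ≥ 580; DTI 42% ≤ 43%; reserves 8.2 < 9 mo → does not qualify.
Product B: score 679 ≥ 660; DTI 42% > 40% → does not qualify.
Product C: score 679 ≥ 580; DTI 42% ≤ 43%; employment 86 ≥ 18 mo; reserves 8.2 ≥ 2 mo → qualifies.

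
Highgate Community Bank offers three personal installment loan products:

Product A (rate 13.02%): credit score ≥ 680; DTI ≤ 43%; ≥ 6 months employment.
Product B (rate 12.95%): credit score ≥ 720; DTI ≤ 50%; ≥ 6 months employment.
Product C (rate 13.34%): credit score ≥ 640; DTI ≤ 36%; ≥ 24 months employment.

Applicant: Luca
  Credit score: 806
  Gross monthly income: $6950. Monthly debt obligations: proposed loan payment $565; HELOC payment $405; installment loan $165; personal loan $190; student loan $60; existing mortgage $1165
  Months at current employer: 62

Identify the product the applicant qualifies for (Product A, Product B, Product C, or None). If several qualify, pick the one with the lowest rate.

Total debts = (565 + 405 + 165 + 190 + 60 + 1,165) = 2,550; DTI = 2,550/6,950 = 36.7%.
Product A: score 806 ≥ 680; DTI 36.7% ≤ 43%; employment 62 ≥ 6 mo → qualifies.
Product B: score 806 ≥ 720; DTI 36.7% ≤ 50%; employment 62 ≥ 6 mo → qualifies.
Product C: score 806 ≥ 640; DTI 36.7% > 36%; employment 62 ≥ 24 mo → does not qualify.
Qualifying: Product A, Product B. Lowest rate is 12.95% → Product B.

Product B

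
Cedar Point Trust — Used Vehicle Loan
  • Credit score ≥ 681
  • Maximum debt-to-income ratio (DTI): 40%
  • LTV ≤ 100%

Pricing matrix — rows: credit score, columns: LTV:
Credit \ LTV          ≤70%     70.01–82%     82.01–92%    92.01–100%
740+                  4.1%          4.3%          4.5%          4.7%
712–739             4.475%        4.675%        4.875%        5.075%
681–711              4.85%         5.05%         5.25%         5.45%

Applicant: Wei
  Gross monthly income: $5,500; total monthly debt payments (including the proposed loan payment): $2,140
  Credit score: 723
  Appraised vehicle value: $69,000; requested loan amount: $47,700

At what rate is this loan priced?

Credit score 723 ≥ 681; DTI = 2,140/5,500 = 38.9% ≤ 40%
Loan-to-value = 47,700/69,000 = 69.1% — pass (100% max)
Score 723 is in the 712–739 band; LTV 69.1% is in the ≤70% band → 4.475%.

4.475%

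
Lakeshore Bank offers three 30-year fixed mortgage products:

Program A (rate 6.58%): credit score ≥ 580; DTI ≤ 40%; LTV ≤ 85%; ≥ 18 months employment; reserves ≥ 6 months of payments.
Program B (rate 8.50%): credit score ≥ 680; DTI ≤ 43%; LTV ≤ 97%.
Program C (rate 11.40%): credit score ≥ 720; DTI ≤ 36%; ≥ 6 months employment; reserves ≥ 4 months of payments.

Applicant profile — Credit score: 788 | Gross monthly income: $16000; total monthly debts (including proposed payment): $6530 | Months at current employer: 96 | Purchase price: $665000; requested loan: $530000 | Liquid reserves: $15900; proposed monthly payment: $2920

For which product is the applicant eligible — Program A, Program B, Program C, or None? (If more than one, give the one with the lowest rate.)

DTI = 6,530/16,000 = 40.8%.
LTV = 530,000/665,000 = 79.7%.
Reserves = 15,900/2,920 = 5.4 months.
Program A: score 788 ≥ 580; DTI 40.8% > 40%; LTV 79.7% ≤ 85%; employment 96 ≥ 18 mo; reserves 5.4 < 6 mo → does not qualify.
Program B: score 788 ≥ 680; DTI 40.8% ≤ 43%; LTV 79.7% ≤ 97% → qualifies.
Program C: score 788 ≥ 720; DTI 40.8% > 36%; employment 96 ≥ 6 mo; reserves 5.4 ≥ 4 mo → does not qualify.

Program B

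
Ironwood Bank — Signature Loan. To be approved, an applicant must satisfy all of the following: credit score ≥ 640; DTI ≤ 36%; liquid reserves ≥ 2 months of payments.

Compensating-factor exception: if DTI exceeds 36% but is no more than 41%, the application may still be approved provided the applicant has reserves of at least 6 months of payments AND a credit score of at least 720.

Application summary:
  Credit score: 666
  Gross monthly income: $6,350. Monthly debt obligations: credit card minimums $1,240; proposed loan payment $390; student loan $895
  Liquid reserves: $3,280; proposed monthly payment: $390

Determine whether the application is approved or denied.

Credit score 666 ≥ 640 (meets base)
Total debts = (1,240 + 390 + 895) = 2,525. DTI = 2,525/6,350 = 39.8% > 36% — standard DTI limit exceeded.
Reserves = 3,280/390 = 8.4 months ≥ 2
39.8% falls in the override range (36%–41%), so the compensating-factor test applies.
Override check — reserves: 8.4 mo (ok); score: 666 (below 720).
Override conditions not both satisfied; exception does not apply.

Denied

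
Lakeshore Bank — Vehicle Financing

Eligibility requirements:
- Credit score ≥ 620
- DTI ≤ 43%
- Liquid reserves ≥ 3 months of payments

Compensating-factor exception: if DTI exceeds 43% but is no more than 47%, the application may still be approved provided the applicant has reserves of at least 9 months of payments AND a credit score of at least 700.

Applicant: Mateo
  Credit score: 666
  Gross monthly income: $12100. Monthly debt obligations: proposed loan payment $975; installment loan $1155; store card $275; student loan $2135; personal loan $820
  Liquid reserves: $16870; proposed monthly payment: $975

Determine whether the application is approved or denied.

Denied

Credit score 666 ≥ 620 (meets base)
Total debts = (975 + 1,155 + 275 + 2,135 + 820) = 5,360. DTI = 5,360/12,100 = 44.3% > 43% — standard DTI limit exceeded.
Reserves: 16,870 ÷ 975 = 17.3 months (meets 3-month minimum)
44.3% falls in the override range (43%–47%), so the compensating-factor test applies.
Reserves 17.3 ≥ 9 months; credit score 666 < 700.
Override conditions not both satisfied; exception does not apply.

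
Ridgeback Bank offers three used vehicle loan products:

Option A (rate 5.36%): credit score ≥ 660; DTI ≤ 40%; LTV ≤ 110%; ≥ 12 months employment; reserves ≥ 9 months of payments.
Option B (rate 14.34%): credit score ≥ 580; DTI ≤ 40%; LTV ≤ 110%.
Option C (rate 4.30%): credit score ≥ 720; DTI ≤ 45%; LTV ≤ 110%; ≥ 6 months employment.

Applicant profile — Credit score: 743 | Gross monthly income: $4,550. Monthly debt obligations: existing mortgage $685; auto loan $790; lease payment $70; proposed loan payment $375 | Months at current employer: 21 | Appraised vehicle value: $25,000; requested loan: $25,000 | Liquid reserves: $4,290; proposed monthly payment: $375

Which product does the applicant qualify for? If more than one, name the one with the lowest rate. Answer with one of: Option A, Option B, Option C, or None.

Total debts = (685 + 790 + 70 + 375) = 1,920; DTI = 1,920/4,550 = 42.2%.
LTV = 25,000/25,000 = 100%.
Reserves = 4,290/375 = 11.4 months.
Option A: score 743 ≥ 660; DTI 42.2% > 40%; LTV 100% ≤ 110%; employment 21 ≥ 12 mo; reserves 11.4 ≥ 9 mo → does not qualify.
Option B: score 743 ≥ 580; DTI 42.2% > 40%; LTV 100% ≤ 110% → does not qualify.
Option C: score 743 ≥ 720; DTI 42.2% ≤ 45%; LTV 100% ≤ 110%; employment 21 ≥ 6 mo → qualifies.

Option C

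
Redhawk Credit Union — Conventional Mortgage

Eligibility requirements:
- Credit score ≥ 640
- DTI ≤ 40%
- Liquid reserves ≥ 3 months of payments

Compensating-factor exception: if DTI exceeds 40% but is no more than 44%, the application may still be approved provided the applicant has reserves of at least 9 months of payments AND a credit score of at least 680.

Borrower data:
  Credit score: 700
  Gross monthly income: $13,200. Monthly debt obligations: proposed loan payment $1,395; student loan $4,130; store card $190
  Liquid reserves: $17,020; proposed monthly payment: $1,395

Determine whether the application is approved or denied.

Credit score 700 ≥ 640 (meets base)
Total debts = (1,395 + 4,130 + 190) = 5,715. DTI = 5,715/13,200 = 43.3% > 40% — standard DTI limit exceeded.
Reserves: 17,020 ÷ 1,395 = 12.2 months (meets 3-month minimum)
43.3% falls in the override range (40%–44%), so the compensating-factor test applies.
Override check — reserves: 12.2 mo (ok); score: 700 (ok).
Both override conditions satisfied; DTI exception granted.

Approved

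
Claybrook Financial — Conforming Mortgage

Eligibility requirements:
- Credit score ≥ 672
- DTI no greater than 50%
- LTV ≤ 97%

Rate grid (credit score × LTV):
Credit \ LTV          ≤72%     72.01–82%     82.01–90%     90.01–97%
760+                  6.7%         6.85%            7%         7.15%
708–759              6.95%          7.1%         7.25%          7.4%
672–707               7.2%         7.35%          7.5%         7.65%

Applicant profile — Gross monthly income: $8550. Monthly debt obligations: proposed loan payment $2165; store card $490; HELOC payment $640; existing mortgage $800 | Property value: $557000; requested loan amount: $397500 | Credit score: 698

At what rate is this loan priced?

Credit score 698 ≥ 672; Total monthly debts = (2,165 + 490 + 640 + 800) = 4,095. DTI: 4,095 ÷ 8,550 = 47.9%, within the 50% cap
Loan-to-value = 397,500/557,000 = 71.4% — pass (97% max)
Score 698 is in the 672–707 band; LTV 71.4% is in the ≤72% band → 7.2%.

7.2%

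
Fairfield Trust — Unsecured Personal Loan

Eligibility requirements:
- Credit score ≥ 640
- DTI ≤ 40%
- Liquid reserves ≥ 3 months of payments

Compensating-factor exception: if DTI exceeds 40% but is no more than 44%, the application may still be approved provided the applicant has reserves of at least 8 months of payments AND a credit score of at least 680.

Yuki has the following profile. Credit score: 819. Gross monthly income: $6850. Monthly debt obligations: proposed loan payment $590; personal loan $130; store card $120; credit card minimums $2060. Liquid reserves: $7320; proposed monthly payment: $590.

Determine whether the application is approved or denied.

Credit score 819 ≥ 640 (meets base)
Total debts = (590 + 130 + 120 + 2,060) = 2,900. DTI = 2,900/6,850 = 42.3% > 40% — standard DTI limit exceeded.
Reserves = 7,320/590 = 12.4 months ≥ 3
42.3% falls in the override range (40%–44%), so the compensating-factor test applies.
Override check — reserves: 12.4 mo (ok); score: 819 (ok).
Both compensating conditions met → exception applies.

Approved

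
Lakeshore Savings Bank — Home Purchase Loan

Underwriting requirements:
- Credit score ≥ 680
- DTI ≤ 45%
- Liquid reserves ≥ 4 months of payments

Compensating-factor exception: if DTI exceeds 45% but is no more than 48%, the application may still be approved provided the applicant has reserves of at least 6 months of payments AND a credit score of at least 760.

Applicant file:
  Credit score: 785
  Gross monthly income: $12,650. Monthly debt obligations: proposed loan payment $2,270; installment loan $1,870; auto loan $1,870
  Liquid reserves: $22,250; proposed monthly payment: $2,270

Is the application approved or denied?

Approved

Credit score 785 ≥ 680 (meets base)
Total debts = (2,270 + 1,870 + 1,870) = 6,010. DTI: 6,010 ÷ 12,650 = 47.5%, over the 45% base limit.
Reserves: 22,250 ÷ 2,270 = 9.8 months (meets 4-month minimum)
DTI 47.5% is within the 45%–48% exception band; checking compensating factors.
Reserves 9.8 ≥ 6 months; credit score 785 ≥ 760.
Both override conditions satisfied; DTI exception granted.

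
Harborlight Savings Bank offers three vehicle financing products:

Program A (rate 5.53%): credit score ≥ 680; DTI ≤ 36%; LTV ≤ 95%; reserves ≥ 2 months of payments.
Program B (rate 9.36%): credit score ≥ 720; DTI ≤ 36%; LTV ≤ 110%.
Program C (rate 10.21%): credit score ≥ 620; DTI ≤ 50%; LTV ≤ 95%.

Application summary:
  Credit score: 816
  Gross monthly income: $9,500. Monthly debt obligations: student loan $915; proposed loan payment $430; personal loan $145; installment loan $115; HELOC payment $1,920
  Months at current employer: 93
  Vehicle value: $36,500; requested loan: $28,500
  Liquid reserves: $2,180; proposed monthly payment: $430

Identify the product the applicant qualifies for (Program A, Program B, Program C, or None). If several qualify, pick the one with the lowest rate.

Total debts = (915 + 430 + 145 + 115 + 1,920) = 3,525; DTI = 3,525/9,500 = 37.1%.
LTV = 28,500/36,500 = 78.1%.
Reserves = 2,180/430 = 5.1 months.
Program A: score 816 ≥ 680; DTI 37.1% > 36%; LTV 78.1% ≤ 95%; reserves 5.1 ≥ 2 mo → does not qualify.
Program B: score 816 ≥ 720; DTI 37.1% > 36%; LTV 78.1% ≤ 110% → does not qualify.
Program C: score 816 ≥ 620; DTI 37.1% ≤ 50%; LTV 78.1% ≤ 95% → qualifies.

Program C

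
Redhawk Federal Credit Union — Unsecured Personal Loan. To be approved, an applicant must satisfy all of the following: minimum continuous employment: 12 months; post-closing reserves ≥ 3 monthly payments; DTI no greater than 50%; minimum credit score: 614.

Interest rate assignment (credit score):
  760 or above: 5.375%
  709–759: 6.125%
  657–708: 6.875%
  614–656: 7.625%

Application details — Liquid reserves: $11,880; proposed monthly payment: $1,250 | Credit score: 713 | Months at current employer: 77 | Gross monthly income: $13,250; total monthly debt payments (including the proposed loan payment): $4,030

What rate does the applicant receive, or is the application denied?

Credit score 713 ≥ 614 (meets minimum)
Debt-to-income = 4,030/13,250 = 30.4% — meets 50% limit
Employment 77 ≥ 12 months
Reserves: 11,880 ÷ 1,250 = 9.5 months (meets 3-month minimum)
All requirements met. Score 713 falls in the 709–759 tier → 6.125%.

Approved at 6.125%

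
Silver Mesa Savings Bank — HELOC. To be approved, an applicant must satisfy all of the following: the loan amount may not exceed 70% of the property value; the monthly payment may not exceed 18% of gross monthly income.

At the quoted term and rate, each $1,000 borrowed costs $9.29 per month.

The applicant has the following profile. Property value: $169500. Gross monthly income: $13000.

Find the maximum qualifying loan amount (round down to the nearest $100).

$118,600

Payment cap: 18% × $13,000 = $2,340/month.
At $9.29 per $1,000, that supports 2,340/9.29 × 1,000 ≈ $251,883 → $251,800.
LTV cap: 70% × $169,500 = $118,650 → $118,600.
Binding constraint: loan-to-value.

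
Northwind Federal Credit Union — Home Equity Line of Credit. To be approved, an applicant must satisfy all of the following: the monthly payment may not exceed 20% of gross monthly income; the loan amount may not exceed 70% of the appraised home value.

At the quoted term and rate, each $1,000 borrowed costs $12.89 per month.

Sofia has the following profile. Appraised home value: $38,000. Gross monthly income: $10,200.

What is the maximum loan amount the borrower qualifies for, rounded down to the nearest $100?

Payment cap: 20% × $10,200 = $2,040/month.
At $12.89 per $1,000, that supports 2,040/12.89 × 1,000 ≈ $158,262 → $158,200.
LTV cap: 70% × $38,000 = $26,600 → $26,600.
Binding constraint: loan-to-value.

$26,600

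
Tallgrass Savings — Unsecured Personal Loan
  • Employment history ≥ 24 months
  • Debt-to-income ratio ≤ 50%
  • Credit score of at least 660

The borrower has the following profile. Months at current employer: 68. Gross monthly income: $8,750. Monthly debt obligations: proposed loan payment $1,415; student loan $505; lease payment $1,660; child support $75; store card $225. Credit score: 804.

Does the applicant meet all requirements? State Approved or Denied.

Employment 68 ≥ 24 months
Total monthly debts = (1,415 + 505 + 1,660 + 75 + 225) = 3,880. DTI = 3,880/8,750 = 44.3% ≤ 50%
Credit score 804 ≥ 660 (meets)
All criteria satisfied.

Approved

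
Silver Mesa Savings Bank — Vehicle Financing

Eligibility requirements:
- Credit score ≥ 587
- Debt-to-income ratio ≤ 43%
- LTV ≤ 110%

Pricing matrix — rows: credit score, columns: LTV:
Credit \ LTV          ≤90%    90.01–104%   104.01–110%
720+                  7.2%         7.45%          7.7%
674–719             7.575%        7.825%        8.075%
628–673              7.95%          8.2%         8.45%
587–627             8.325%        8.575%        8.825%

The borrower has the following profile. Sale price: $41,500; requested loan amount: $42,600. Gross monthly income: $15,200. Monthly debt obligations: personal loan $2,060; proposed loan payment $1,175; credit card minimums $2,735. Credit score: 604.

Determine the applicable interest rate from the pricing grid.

8.575%

Credit score 604 ≥ 587; Total monthly debts = (2,060 + 1,175 + 2,735) = 5,970. Debt-to-income = 5,970/15,200 = 39.3% — meets 43% limit
LTV: 42,600 ÷ 41,500 = 102.7%, within 110% cap
Row: 604 falls in 587–627. Column: 102.7% falls in 90.01–104%. Rate = 8.575%.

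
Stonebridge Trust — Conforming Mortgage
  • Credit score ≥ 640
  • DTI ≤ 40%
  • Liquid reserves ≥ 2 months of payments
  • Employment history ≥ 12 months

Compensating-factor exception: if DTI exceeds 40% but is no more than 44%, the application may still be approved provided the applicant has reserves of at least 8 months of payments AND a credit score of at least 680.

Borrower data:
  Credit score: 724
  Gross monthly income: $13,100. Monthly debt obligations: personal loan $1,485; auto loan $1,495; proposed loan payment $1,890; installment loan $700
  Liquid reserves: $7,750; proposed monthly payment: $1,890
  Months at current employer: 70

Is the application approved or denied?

Denied

Credit score 724 ≥ 640 (meets base)
Total debts = (1,485 + 1,495 + 1,890 + 700) = 5,570. DTI = 5,570/13,100 = 42.5% > 40% — standard DTI limit exceeded.
Reserves = 7,750/1,890 = 4.1 months ≥ 2
Employment 70 ≥ 12 months
42.5% falls in the override range (40%–44%), so the compensating-factor test applies.
Override check — reserves: 4.1 mo (short of 8); score: 724 (ok).
Override conditions not both satisfied; exception does not apply.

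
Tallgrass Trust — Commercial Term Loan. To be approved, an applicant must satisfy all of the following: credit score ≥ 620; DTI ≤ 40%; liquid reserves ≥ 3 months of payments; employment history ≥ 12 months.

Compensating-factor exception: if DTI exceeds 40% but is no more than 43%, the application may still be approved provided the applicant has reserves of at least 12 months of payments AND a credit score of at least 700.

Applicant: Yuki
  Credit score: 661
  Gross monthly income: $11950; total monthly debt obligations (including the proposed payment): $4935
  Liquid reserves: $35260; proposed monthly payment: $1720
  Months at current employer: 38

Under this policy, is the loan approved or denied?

Credit score 661 ≥ 620 (meets base)
DTI = 4,935/11,950 = 41.3% > 40% — standard DTI limit exceeded.
Reserves = 35,260/1,720 = 20.5 months ≥ 3
Employment 38 ≥ 12 months
DTI 41.3% is within the 40%–43% exception band; checking compensating factors.
Override check — reserves: 20.5 mo (ok); score: 661 (below 700).
Compensating-factor requirement not fully met.

Denied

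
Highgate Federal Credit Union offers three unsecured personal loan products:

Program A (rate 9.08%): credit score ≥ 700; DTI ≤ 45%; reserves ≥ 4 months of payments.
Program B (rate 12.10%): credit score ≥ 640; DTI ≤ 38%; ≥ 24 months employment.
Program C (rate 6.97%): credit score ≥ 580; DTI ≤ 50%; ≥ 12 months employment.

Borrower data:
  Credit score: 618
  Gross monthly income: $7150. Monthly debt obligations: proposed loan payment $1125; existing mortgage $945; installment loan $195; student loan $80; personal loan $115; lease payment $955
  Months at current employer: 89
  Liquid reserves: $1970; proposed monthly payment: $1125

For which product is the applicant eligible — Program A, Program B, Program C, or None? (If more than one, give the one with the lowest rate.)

Program C

Total debts = (1,125 + 945 + 195 + 80 + 115 + 955) = 3,415; DTI = 3,415/7,150 = 47.8%.
Reserves = 1,970/1,125 = 1.8 months.
Program A: score 618 < 700; DTI 47.8% > 45%; reserves 1.8 < 4 mo → does not qualify.
Program B: score 618 < 640; DTI 47.8% > 38%; employment 89 ≥ 24 mo → does not qualify.
Program C: score 618 ≥ 580; DTI 47.8% ≤ 50%; employment 89 ≥ 12 mo → qualifies.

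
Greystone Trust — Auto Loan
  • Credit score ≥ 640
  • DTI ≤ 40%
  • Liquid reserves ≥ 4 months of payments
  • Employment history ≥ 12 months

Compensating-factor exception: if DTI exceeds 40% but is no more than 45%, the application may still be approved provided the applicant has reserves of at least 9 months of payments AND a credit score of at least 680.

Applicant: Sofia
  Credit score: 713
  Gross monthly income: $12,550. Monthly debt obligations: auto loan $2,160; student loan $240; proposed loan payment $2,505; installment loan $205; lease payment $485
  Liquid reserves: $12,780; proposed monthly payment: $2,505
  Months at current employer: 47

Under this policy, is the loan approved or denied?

Denied

Credit score 713 ≥ 640 (meets base)
Total debts = (2,160 + 240 + 2,505 + 205 + 485) = 5,595. DTI: 5,595 ÷ 12,550 = 44.6%, over the 40% base limit.
Reserves = 12,780/2,505 = 5.1 months ≥ 4
Employment 47 ≥ 12 months
44.6% falls in the override range (40%–45%), so the compensating-factor test applies.
Override check — reserves: 5.1 mo (short of 9); score: 713 (ok).
Compensating-factor requirement not fully met.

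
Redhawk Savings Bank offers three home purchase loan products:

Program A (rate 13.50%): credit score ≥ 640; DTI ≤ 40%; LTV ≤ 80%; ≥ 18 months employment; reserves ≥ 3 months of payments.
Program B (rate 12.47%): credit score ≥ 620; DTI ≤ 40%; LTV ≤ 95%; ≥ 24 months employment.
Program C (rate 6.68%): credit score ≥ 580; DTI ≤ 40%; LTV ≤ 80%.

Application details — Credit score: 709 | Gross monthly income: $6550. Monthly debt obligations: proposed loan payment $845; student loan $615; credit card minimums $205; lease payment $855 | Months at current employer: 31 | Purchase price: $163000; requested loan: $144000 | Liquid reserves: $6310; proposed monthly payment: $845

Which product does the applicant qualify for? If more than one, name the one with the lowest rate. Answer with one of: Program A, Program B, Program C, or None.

Total debts = (845 + 615 + 205 + 855) = 2,520; DTI = 2,520/6,550 = 38.5%.
LTV = 144,000/163,000 = 88.3%.
Reserves = 6,310/845 = 7.5 months.
Program A: score 709 ≥ 640; DTI 38.5% ≤ 40%; LTV 88.3% > 80%; employment 31 ≥ 18 mo; reserves 7.5 ≥ 3 mo → does not qualify.
Program B: score 709 ≥ 620; DTI 38.5% ≤ 40%; LTV 88.3% ≤ 95%; employment 31 ≥ 24 mo → qualifies.
Program C: score 709 ≥ 580; DTI 38.5% ≤ 40%; LTV 88.3% > 80% → does not qualify.

Program B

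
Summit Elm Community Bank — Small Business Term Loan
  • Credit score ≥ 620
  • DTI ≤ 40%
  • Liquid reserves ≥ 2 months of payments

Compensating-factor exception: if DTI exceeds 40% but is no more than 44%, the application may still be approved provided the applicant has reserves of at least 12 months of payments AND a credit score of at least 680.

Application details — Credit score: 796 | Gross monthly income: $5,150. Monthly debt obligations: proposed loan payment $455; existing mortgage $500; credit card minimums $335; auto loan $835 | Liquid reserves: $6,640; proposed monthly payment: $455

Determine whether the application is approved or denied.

Credit score 796 ≥ 620 (meets base)
Total debts = (455 + 500 + 335 + 835) = 2,125. DTI: 2,125 ÷ 5,150 = 41.3%, over the 40% base limit.
Liquid reserves cover 6,640/455 = 14.6 months — ≥ 2 required
41.3% falls in the override range (40%–44%), so the compensating-factor test applies.
Override check — reserves: 14.6 mo (ok); score: 796 (ok).
Both override conditions satisfied; DTI exception granted.

Approved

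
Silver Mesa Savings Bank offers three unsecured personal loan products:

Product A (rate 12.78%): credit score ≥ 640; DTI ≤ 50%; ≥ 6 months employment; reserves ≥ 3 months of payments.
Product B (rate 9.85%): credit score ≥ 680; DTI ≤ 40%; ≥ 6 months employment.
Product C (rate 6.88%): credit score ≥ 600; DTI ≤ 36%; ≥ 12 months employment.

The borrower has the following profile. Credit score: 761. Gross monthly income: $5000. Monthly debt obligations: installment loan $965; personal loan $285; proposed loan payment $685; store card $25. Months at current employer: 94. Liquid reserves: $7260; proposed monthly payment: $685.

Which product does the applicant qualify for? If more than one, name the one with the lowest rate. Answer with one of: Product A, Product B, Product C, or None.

Product B

Total debts = (965 + 285 + 685 + 25) = 1,960; DTI = 1,960/5,000 = 39.2%.
Reserves = 7,260/685 = 10.6 months.
Product A: score 761 ≥ 640; DTI 39.2% ≤ 50%; employment 94 ≥ 6 mo; reserves 10.6 ≥ 3 mo → qualifies.
Product B: score 761 ≥ 680; DTI 39.2% ≤ 40%; employment 94 ≥ 6 mo → qualifies.
Product C: score 761 ≥ 600; DTI 39.2% > 36%; employment 94 ≥ 12 mo → does not qualify.
Qualifying: Product A, Product B. Lowest rate is 9.85% → Product B.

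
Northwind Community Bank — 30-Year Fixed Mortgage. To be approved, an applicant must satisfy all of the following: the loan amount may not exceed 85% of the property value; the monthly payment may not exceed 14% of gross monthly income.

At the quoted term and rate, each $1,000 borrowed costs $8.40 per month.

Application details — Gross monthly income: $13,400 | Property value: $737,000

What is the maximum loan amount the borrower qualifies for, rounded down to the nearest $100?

$223,300

Payment cap: 14% × $13,400 = $1,876/month.
At $8.40 per $1,000, that supports 1,876/8.40 × 1,000 ≈ $223,333 → $223,300.
LTV cap: 85% × $737,000 = $626,450 → $626,400.
Binding constraint: payment-to-income.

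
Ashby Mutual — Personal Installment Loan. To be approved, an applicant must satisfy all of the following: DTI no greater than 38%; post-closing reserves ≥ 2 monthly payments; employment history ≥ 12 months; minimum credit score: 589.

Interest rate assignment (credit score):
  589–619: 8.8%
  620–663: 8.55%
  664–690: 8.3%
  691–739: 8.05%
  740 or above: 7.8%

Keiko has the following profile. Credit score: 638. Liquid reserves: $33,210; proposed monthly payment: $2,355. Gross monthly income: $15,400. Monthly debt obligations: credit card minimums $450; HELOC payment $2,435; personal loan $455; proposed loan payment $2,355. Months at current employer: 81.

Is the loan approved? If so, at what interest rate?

Approved at 8.55%

Credit score 638 ≥ 589 (meets minimum)
Employment 81 ≥ 12 months
Reserves = 33,210/2,355 = 14.1 months ≥ 2
Total monthly debts = (450 + 2,435 + 455 + 2,355) = 5,695. Debt-to-income = 5,695/15,400 = 37% — meets 38% limit
All requirements met. Score 638 falls in the 620–663 tier → 8.55%.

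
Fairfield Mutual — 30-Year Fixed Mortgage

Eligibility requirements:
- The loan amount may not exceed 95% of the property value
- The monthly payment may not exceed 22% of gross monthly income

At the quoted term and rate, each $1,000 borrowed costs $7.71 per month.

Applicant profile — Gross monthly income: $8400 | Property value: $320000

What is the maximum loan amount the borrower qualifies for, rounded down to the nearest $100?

Payment cap: 22% × $8,400 = $1,848/month.
At $7.71 per $1,000, that supports 1,848/7.71 × 1,000 ≈ $239,688 → $239,600.
LTV cap: 95% × $320,000 = $304,000 → $304,000.
Binding constraint: payment-to-income.

$239,600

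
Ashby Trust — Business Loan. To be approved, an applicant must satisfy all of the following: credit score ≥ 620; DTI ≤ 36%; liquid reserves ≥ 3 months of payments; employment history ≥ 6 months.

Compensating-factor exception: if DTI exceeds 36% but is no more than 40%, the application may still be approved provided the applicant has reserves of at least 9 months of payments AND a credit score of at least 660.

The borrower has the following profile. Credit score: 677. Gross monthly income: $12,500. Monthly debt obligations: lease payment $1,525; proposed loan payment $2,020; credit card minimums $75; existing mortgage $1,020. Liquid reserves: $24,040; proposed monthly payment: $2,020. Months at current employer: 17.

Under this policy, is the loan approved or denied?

Approved

Credit score 677 ≥ 620 (meets base)
Total debts = (1,525 + 2,020 + 75 + 1,020) = 4,640. DTI: 4,640 ÷ 12,500 = 37.1%, over the 36% base limit.
Liquid reserves cover 24,040/2,020 = 11.9 months — ≥ 3 required
Employment 17 ≥ 6 months
37.1% falls in the override range (36%–40%), so the compensating-factor test applies.
Reserves 11.9 ≥ 9 months; credit score 677 ≥ 660.
Both override conditions satisfied; DTI exception granted.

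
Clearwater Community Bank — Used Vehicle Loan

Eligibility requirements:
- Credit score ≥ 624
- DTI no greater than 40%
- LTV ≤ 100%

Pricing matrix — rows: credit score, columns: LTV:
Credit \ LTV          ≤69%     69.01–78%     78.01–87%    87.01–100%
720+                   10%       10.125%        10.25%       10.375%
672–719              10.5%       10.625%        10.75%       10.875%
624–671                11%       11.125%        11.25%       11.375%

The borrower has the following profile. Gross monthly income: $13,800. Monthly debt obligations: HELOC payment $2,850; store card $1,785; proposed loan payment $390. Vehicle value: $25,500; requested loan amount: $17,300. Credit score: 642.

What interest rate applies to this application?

11%

Credit score 642 ≥ 624; Total monthly debts = (2,850 + 1,785 + 390) = 5,025. Debt-to-income = 5,025/13,800 = 36.4% — meets 40% limit
Loan-to-value = 17,300/25,500 = 67.8% — pass (100% max)
Score 642 is in the 624–671 band; LTV 67.8% is in the ≤69% band → 11%.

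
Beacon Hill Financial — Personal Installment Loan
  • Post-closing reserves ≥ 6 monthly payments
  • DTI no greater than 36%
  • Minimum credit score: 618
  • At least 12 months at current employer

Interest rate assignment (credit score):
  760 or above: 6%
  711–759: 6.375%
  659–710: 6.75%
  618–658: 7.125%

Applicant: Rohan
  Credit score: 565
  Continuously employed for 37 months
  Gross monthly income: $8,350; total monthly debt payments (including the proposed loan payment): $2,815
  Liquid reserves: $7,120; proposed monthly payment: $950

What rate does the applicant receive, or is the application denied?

Denied

Credit score 565 < 618 (below minimum)
Liquid reserves cover 7,120/950 = 7.5 months — ≥ 6 required
Debt-to-income = 2,815/8,350 = 33.7% — meets 36% limit
Employment 37 ≥ 12 months
Not all requirements met → denied.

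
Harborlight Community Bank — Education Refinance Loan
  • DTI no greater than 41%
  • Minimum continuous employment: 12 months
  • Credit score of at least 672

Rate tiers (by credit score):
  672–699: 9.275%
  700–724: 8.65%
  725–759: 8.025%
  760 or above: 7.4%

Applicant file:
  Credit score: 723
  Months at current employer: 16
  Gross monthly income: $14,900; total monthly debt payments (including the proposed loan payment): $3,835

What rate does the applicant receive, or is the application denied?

Approved at 8.65%

Credit score 723 ≥ 672 (meets minimum)
Debt-to-income = 3,835/14,900 = 25.7% — meets 41% limit
Employment 16 ≥ 12 months
All requirements met. Score 723 falls in the 700–724 tier → 8.65%.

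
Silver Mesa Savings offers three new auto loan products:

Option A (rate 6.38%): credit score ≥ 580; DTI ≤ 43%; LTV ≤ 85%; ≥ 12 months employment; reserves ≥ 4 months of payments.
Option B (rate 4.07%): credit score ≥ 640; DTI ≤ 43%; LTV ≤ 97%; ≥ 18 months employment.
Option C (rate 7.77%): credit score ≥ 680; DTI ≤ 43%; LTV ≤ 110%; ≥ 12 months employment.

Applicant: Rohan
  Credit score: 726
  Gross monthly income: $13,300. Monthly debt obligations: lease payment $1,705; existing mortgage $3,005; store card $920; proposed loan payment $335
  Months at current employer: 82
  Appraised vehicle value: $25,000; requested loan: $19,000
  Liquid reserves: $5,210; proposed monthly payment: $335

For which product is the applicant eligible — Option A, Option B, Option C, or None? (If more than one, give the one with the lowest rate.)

None

Total debts = (1,705 + 3,005 + 920 + 335) = 5,965; DTI = 5,965/13,300 = 44.8%.
LTV = 19,000/25,000 = 76%.
Reserves = 5,210/335 = 15.6 months.
Option A: score 726 ≥ 580; DTI 44.8% > 43%; LTV 76% ≤ 85%; employment 82 ≥ 12 mo; reserves 15.6 ≥ 4 mo → does not qualify.
Option B: score 726 ≥ 640; DTI 44.8% > 43%; LTV 76% ≤ 97%; employment 82 ≥ 18 mo → does not qualify.
Option C: score 726 ≥ 680; DTI 44.8% > 43%; LTV 76% ≤ 110%; employment 82 ≥ 12 mo → does not qualify.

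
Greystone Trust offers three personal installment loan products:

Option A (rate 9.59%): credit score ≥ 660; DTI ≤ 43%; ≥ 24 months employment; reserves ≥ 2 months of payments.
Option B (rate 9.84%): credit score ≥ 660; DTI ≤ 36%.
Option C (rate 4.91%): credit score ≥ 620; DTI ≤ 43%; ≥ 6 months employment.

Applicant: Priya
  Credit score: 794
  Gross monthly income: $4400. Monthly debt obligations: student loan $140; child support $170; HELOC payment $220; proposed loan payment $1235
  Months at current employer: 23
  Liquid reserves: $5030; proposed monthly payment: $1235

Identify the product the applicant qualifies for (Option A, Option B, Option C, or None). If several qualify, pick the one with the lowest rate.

Option C

Total debts = (140 + 170 + 220 + 1,235) = 1,765; DTI = 1,765/4,400 = 40.1%.
Reserves = 5,030/1,235 = 4.1 months.
Option A: score 794 ≥ 660; DTI 40.1% ≤ 43%; employment 23 < 24 mo; reserves 4.1 ≥ 2 mo → does not qualify.
Option B: score 794 ≥ 660; DTI 40.1% > 36% → does not qualify.
Option C: score 794 ≥ 620; DTI 40.1% ≤ 43%; employment 23 ≥ 6 mo → qualifies.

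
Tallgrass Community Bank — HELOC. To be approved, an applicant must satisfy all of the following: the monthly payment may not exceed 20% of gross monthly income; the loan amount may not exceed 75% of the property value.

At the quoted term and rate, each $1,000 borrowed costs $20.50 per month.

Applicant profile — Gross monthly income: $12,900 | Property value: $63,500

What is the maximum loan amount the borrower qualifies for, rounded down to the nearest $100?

$47,600

Payment cap: 20% × $12,900 = $2,580/month.
At $20.50 per $1,000, that supports 2,580/20.50 × 1,000 ≈ $125,853 → $125,800.
LTV cap: 75% × $63,500 = $47,625 → $47,600.
Binding constraint: loan-to-value.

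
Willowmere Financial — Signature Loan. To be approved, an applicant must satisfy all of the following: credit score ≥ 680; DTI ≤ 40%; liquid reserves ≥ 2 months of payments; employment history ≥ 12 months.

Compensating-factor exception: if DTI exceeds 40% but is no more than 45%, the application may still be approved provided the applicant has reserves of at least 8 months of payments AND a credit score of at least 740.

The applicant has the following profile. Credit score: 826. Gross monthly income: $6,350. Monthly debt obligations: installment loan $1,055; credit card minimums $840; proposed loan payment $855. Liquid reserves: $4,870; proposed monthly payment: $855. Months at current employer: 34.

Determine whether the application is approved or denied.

Credit score 826 ≥ 680 (meets base)
Total debts = (1,055 + 840 + 855) = 2,750. DTI = 2,750/6,350 = 43.3% > 40% — standard DTI limit exceeded.
Reserves: 4,870 ÷ 855 = 5.7 months (meets 2-month minimum)
Employment 34 ≥ 12 months
DTI 43.3% is within the 40%–45% exception band; checking compensating factors.
Reserves 5.7 < 8 months; credit score 826 ≥ 740.
Override conditions not both satisfied; exception does not apply.

Denied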